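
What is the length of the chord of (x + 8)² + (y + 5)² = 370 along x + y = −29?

From the line, y = −x − 29. Substituting:
2x² + 64x + 270 = 0  ⟹  x² + 32x + 135 = 0
x = −5 or x = −27, giving (−5, −24) and (−27, −2).
|(−5, −24) − (−27, −2)| = √((22)² + (−22)²) = 22√2.

22√2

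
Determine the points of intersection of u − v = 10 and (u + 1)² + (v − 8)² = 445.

Express v = u − 10 and substitute into the circle:
2u² − 34u − 120 = 0  ⟹  u² − 17u − 60 = 0
u = 20 or u = −3, giving (20, 10) and (−3, −13).

(−3, −13) and (20, 10)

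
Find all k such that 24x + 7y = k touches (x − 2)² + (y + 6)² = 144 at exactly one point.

k = −294 or k = 306

Tangency holds when the distance from the centre (2, −6) to the line equals the radius 12:
|24·2 + 7·(−6) − k| / √625 = 12
|k − (6)| = 12·25, so k = 306 or k = −294.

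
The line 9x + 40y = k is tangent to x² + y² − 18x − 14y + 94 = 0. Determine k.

Tangency holds when the distance from the centre (9, 7) to the line equals the radius 6:
|9·9 + 40·7 − k| / √1681 = 6
|k − (361)| = 6·41, so k = 607 or k = 115.

k = 115 or k = 607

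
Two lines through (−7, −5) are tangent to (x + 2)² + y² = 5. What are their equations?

A line y − (−5) = m(x − (−7)) is tangent when its distance from (−2, 0) is √5:
(5m − (5))² = 5(m² + 1)
2m² − 5m + 2 = 0, so m = 2 or m = 1/2.
Through (−7, −5) these give 2x − y = −9 and x − 2y = 3.

2x − y = −9 and x − 2y = 3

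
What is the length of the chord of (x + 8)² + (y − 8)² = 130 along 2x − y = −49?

2√5

The distance from (−8, 8) to the line is 25/√5, and r² = 130.
Chord = 2√(r² − d²) = 2·√(5) = 2√5.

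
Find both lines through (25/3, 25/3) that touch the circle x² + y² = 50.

x − 7y = −50 and 7x − y = 50

Write the tangent as mx − y + (25/3 − m·(25/3)) = 0 and set its distance from the centre to 5√2:
(−25/3m − (−25/3))² = 50(m² + 1)
7m² − 50m + 7 = 0, so m = 1/7 or m = 7.
Through (25/3, 25/3) these give x − 7y = −50 and 7x − y = 50.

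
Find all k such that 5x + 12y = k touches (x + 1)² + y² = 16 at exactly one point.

For a tangent, require d(centre, line) = r = 4.
|5·(−1) + 12·0 − k| / √169 = 4
|k − (−5)| = 4·13, so k = 47 or k = −57.

k = −57 or k = 47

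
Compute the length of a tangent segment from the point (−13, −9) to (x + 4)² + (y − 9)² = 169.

The centre is (−4, 9) and r = 13. The square of the distance from P to the centre is 81 + 324 = 405.
By the tangent–radius right angle, tangent length = √(|PO|² − r²) = √236 = 2√59.

2√59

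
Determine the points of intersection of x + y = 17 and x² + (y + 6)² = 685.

Substitute y = −x + 17:
2x² − 46x − 156 = 0  ⟹  x² − 23x − 78 = 0
x = 26 or x = −3, giving (26, −9) and (−3, 20).

(−3, 20) and (26, −9)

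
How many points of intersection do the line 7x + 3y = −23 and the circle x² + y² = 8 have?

Substituting the line into the circle gives 58x² + 322x + 457 = 0.
Δ = 103684 − 106024 = −2340.
No real roots: the line does not meet the circle.

0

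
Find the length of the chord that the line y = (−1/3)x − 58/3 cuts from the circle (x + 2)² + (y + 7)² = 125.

√10

Centre (−2, −7), r² = 125. Perpendicular distance d from centre to line = |35| / √10 = 35/√10.
Half the chord is √(r² − d²) = √(5/2), so the full chord is √10.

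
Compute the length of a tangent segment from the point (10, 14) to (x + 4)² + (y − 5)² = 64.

√213

The centre is (−4, 5) and r = 8. The square of the distance from P to the centre is 196 + 81 = 277.
Power of the point: PT² = |PO|² − r² = 213, so PT = √213.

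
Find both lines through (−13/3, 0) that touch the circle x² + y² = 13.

3x − 2y = −13 and 3x + 2y = −13

A line y − (0) = m(x − (−13/3)) is tangent when its distance from (0, 0) is √13:
[m·(13/3) − (0)]² = 13(m² + 1)
4m² − 9 = 0, so m = 3/2 or m = −3/2.
With m = 3/2: 3x − 2y = −13. With m = −3/2: 3x + 2y = −13.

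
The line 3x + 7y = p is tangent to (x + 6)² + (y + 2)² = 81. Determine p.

Tangency holds when the distance from the centre (−6, −2) to the line equals the radius 9:
|3·(−6) + 7·(−2) − p| / √58 = 9
|p − (−32)| = 9√58.

p = −32 ± 9√58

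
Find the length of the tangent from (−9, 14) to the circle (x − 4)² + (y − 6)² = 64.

13

The centre is (4, 6) and r = 8. The square of the distance from P to the centre is 169 + 64 = 233.
Power of the point: PT² = |PO|² − r² = 169, so PT = 13.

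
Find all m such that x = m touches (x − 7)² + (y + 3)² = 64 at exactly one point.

For a tangent, require d(centre, line) = r = 8.
|1·7 + 0·(−3) − m| / √1 = 8
|m − (7)| = 8, so m = 15 or m = −1.

m = −1 or m = 15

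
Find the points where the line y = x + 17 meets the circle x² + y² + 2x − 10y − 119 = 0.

From the line, y = x + 17. Substituting:
2x² + 26x = 0  ⟹  x² + 13x = 0
x = 0 or x = −13, giving (0, 17) and (−13, 4).

(−13, 4) and (0, 17)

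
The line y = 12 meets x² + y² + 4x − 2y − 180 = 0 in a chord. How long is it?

16

Centre (−2, 1), r² = 185. Perpendicular distance d from centre to line = |−11| / √1 = 11.
Chord = 2√(r² − d²) = 2·√(64) = 16.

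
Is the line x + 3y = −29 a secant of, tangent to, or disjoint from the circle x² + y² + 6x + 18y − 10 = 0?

secant

d² = (1·(−3) + 3·(−9) − (−29))²/10 = 1/10; r² = 100.
Since d² < r², the line cuts the circle twice.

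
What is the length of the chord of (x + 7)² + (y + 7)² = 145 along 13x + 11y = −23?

Express y = (−23 − 13x)/11 and substitute into the circle:
290x² + 290x − 8700 = 0  ⟹  x² + x − 30 = 0
x = 5 or x = −6, giving (5, −8) and (−6, 5).
Chord length = distance between (5, −8) and (−6, 5) = √290 = √290.

√290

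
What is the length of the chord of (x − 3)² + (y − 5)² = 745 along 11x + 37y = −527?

The distance from (3, 5) to the line is 745/√1490, and r² = 745.
Chord = 2√(r² − d²) = 2·√(745/2) = √1490.

√1490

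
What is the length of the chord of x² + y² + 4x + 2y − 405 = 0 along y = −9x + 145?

2√82

Centre (−2, −1), r² = 410. Perpendicular distance d from centre to line = |−164| / √82 = 164/√82.
Chord = 2√(r² − d²) = 2·√(82) = 2√82.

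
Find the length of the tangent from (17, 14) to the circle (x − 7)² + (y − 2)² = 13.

The centre is (7, 2) and r = √13. The square of the distance from P to the centre is 100 + 144 = 244.
The tangent meets the radius at right angles, so tangent² = |PO|² − r² = 244 − 13 = 231.

√231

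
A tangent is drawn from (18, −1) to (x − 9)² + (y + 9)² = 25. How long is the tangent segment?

2√30

Centre (9, −9), r² = 25. |PO|² = (9)² + (8)² = 145.
By the tangent–radius right angle, tangent length = √(|PO|² − r²) = √120 = 2√30.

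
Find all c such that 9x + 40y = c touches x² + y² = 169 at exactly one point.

c = −533 or c = 533

For a tangent, require d(centre, line) = r = 13.
|9·0 + 40·0 − c| / √1681 = 13
|c| = 13·41, so c = 533 or c = −533.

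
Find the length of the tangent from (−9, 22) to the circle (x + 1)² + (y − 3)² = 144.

With centre O = (−1, 3), |OP|² = 425 and r² = 144.
By the tangent–radius right angle, tangent length = √(|PO|² − r²) = √281.

√281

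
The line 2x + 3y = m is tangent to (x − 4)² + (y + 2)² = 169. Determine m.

m = 2 ± 13√13

For a tangent, require d(centre, line) = r = 13.
|2·4 + 3·(−2) − m| / √13 = 13
|m − (2)| = 13√13.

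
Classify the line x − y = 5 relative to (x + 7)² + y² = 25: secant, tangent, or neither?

neither

Substituting the line into the circle gives 2x² + 4x + 49 = 0.
Δ = 16 − 392 = −376.
No real roots: the line does not meet the circle.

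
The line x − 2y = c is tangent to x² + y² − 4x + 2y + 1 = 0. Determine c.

c = 4 ± 2√5

For a tangent, require d(centre, line) = r = 2.
|1·2 − 2·(−1) − c| / √5 = 2
|c − (4)| = 2√5.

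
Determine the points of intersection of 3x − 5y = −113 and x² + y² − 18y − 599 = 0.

Substitute y = (113 + 3x)/5:
34x² + 408x − 12376 = 0  ⟹  x² + 12x − 364 = 0
x = 14 or x = −26, giving (14, 31) and (−26, 7).

(−26, 7) and (14, 31)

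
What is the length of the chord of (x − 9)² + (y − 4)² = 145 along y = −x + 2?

13√2

The distance from (9, 4) to the line is 11/√2, and r² = 145.
Half the chord is √(r² − d²) = √(169/2), so the full chord is 13√2.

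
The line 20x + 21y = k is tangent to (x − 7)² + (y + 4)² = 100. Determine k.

The line touches the circle iff its distance from (7, −4) is 10:
|20·7 + 21·(−4) − k| / √841 = 10
|k − (56)| = 10·29, so k = 346 or k = −234.

k = −234 or k = 346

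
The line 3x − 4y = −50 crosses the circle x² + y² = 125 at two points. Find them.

Express y = (50 + 3x)/4 and substitute into the circle:
25x² + 300x + 500 = 0  ⟹  x² + 12x + 20 = 0
x = −2 or x = −10, giving (−2, 11) and (−10, 5).

(−10, 5) and (−2, 11)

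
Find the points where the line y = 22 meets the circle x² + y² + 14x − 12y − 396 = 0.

(−22, 22) and (8, 22)

From the line, y = 22. Substituting:
x² + 14x − 176 = 0
x = 8 or x = −22, giving (8, 22) and (−22, 22).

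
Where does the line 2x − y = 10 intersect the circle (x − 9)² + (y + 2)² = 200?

From the line, y = 2x − 10. Substituting:
5x² − 50x − 55 = 0  ⟹  x² − 10x − 11 = 0
x = 11 or x = −1, giving (11, 12) and (−1, −12).

(−1, −12) and (11, 12)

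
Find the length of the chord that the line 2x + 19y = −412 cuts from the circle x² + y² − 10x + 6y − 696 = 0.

2√365

Substitute y = (−412 − 2x)/19:
365x² − 2190x − 128480 = 0  ⟹  x² − 6x − 352 = 0
x = 22 or x = −16, giving (22, −24) and (−16, −20).
Chord length = distance between (22, −24) and (−16, −20) = √1460 = 2√365.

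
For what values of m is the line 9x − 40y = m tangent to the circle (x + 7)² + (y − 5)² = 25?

For a tangent, require d(centre, line) = r = 5.
|9·(−7) − 40·5 − m| / √1681 = 5
|m − (−263)| = 5·41, so m = −58 or m = −468.

m = −468 or m = −58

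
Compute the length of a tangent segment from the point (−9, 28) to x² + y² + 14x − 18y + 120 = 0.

√355

The centre is (−7, 9) and r = √10. The square of the distance from P to the centre is 4 + 361 = 365.
The tangent meets the radius at right angles, so tangent² = |PO|² − r² = 365 − 10 = 355.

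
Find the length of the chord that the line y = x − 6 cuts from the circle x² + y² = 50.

Substitute y = x − 6:
2x² − 12x − 14 = 0  ⟹  x² − 6x − 7 = 0
x = 7 or x = −1, giving (7, 1) and (−1, −7).
Chord length = distance between (7, 1) and (−1, −7) = √128 = 8√2.

8√2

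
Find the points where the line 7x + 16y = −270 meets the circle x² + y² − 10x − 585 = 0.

(−18, −9) and (14, −23)

Express y = (−270 − 7x)/16 and substitute into the circle:
305x² + 1220x − 76860 = 0  ⟹  x² + 4x − 252 = 0
x = 14 or x = −18, giving (14, −23) and (−18, −9).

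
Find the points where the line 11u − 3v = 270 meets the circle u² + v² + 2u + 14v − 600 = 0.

From the line, v = (−270 + 11u)/3. Substituting:
130u² − 5460u + 56160 = 0  ⟹  u² − 42u + 432 = 0
u = 24 or u = 18, giving (24, −2) and (18, −24).

(18, −24) and (24, −2)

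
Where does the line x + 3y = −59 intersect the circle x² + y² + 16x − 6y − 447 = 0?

(−26, −11) and (−2, −19)

From the line, y = (−59 − x)/3. Substituting:
10x² + 280x + 520 = 0  ⟹  x² + 28x + 52 = 0
x = −2 or x = −26, giving (−2, −19) and (−26, −11).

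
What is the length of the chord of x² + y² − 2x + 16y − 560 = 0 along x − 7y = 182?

25√2

Express y = (−182 + x)/7 and substitute into the circle:
50x² − 350x − 14700 = 0  ⟹  x² − 7x − 294 = 0
x = 21 or x = −14, giving (21, −23) and (−14, −28).
Chord length = distance between (21, −23) and (−14, −28) = √1250 = 25√2.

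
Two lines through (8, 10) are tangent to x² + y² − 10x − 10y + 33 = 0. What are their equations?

x − 4y = −32 and 4x + y = 42

A line y − (10) = m(x − (8)) is tangent when its distance from (5, 5) is √17:
[m·(−3) − (−5)]² = 17(m² + 1)
4m² + 15m − 4 = 0, so m = 1/4 or m = −4.
With m = 1/4: x − 4y = −32. With m = −4: 4x + y = 42.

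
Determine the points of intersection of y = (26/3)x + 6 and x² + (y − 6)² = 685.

Substitute y = (18 + 26x)/3:
685x² − 6165 = 0  ⟹  x² − 9 = 0
x = 3 or x = −3, giving (3, 32) and (−3, −20).

(−3, −20) and (3, 32)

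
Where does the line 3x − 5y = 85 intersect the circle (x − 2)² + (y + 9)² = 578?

(−15, −26) and (25, −2)

From the line, y = (−85 + 3x)/5. Substituting:
34x² − 340x − 12750 = 0  ⟹  x² − 10x − 375 = 0
x = 25 or x = −15, giving (25, −2) and (−15, −26).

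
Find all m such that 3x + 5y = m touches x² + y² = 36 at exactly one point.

For a tangent, require d(centre, line) = r = 6.
|3·0 + 5·0 − m| / √34 = 6
|m| = 6√34.

m = ±6√34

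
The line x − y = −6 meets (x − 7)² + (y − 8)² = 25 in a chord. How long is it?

5√2

From the line, y = x + 6. Substituting:
2x² − 18x + 28 = 0  ⟹  x² − 9x + 14 = 0
x = 7 or x = 2, giving (7, 13) and (2, 8).
|(7, 13) − (2, 8)| = √((5)² + (5)²) = 5√2.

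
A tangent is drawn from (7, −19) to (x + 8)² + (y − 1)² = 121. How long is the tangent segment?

The centre is (−8, 1) and r = 11. The square of the distance from P to the centre is 225 + 400 = 625.
By the tangent–radius right angle, tangent length = √(|PO|² − r²) = √504 = 6√14.

6√14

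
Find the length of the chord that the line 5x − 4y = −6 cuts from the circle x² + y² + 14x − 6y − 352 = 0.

6√41

Express y = (6 + 5x)/4 and substitute into the circle:
41x² + 164x − 5740 = 0  ⟹  x² + 4x − 140 = 0
x = 10 or x = −14, giving (10, 14) and (−14, −16).
Chord length = distance between (10, 14) and (−14, −16) = √1476 = 6√41.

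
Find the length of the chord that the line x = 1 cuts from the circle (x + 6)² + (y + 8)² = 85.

12

The line gives x = 1. Substituting into the circle:
y² + 16y + 28 = 0
y = −2 or y = −14, giving (1, −2) and (1, −14).
|(1, −2) − (1, −14)| = √((0)² + (12)²) = 12.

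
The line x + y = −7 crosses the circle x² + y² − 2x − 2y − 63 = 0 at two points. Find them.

From the line, y = −x − 7. Substituting:
2x² + 14x = 0  ⟹  x² + 7x = 0
x = 0 or x = −7, giving (0, −7) and (−7, 0).

(−7, 0) and (0, −7)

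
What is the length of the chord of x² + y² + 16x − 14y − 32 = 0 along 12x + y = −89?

2√145

The distance from (−8, 7) to the line is 0/√145, and r² = 145.
Chord = 2√(r² − d²) = 2·√(145) = 2√145.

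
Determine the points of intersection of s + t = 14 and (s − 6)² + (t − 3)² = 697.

(−10, 24) and (27, −13)

Express t = −s + 14 and substitute into the circle:
2s² − 34s − 540 = 0  ⟹  s² − 17s − 270 = 0
s = 27 or s = −10, giving (27, −13) and (−10, 24).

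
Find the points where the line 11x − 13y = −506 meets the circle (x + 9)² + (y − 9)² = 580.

From the line, y = (506 + 11x)/13. Substituting:
290x² + 11600x + 66990 = 0  ⟹  x² + 40x + 231 = 0
x = −7 or x = −33, giving (−7, 33) and (−33, 11).

(−33, 11) and (−7, 33)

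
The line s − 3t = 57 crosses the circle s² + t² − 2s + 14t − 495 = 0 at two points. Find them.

(−15, −24) and (24, −11)

Express t = (−57 + s)/3 and substitute into the circle:
10s² − 90s − 3600 = 0  ⟹  s² − 9s − 360 = 0
s = 24 or s = −15, giving (24, −11) and (−15, −24).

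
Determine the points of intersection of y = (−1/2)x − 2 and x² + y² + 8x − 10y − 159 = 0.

From the line, y = (−4 − x)/2. Substituting:
5x² + 60x − 540 = 0  ⟹  x² + 12x − 108 = 0
x = 6 or x = −18, giving (6, −5) and (−18, 7).

(−18, 7) and (6, −5)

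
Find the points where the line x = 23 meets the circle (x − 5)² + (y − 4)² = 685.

The line gives x = 23. Substituting into the circle:
y² − 8y − 345 = 0
y = 23 or y = −15, giving (23, 23) and (23, −15).

(23, −15) and (23, 23)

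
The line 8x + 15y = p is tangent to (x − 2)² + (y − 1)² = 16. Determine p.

p = −37 or p = 99

For a tangent, require d(centre, line) = r = 4.
|8·2 + 15·1 − p| / √289 = 4
|p − (31)| = 4·17, so p = 99 or p = −37.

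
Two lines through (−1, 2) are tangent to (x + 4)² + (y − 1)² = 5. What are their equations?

Let a tangent through (−1, 2) have slope m. Its distance from (−4, 1) must equal √5:
(−3m − (−1))² = 5(m² + 1)
2m² − 3m − 2 = 0, so m = −1/2 or m = 2.
With m = −1/2: x + 2y = 3. With m = 2: 2x − y = −4.

x + 2y = 3 and 2x − y = −4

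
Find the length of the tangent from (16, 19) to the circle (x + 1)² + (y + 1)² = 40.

Centre (−1, −1), r² = 40. |PO|² = (17)² + (20)² = 689.
Power of the point: PT² = |PO|² − r² = 649, so PT = √649.

√649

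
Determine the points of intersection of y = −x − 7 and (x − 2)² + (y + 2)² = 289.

(−13, 6) and (10, −17)

Substitute y = −x − 7:
2x² + 6x − 260 = 0  ⟹  x² + 3x − 130 = 0
x = 10 or x = −13, giving (10, −17) and (−13, 6).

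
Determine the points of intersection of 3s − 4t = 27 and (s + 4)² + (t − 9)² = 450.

(−7, −12) and (17, 6)

Substitute t = (−27 + 3s)/4:
25s² − 250s − 2975 = 0  ⟹  s² − 10s − 119 = 0
s = 17 or s = −7, giving (17, 6) and (−7, −12).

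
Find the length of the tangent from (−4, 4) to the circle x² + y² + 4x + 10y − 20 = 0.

6

With centre O = (−2, −5), |OP|² = 85 and r² = 49.
The tangent meets the radius at right angles, so tangent² = |PO|² − r² = 85 − 49 = 36.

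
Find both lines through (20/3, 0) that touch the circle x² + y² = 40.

3x + y = 20 and 3x − y = 20

Let a tangent through (20/3, 0) have slope m. Its distance from (0, 0) must equal 2√10:
(−20/3m − (0))² = 40(m² + 1)
m² − 9 = 0, so m = −3 or m = 3.
With m = −3: 3x + y = 20. With m = 3: 3x − y = 20.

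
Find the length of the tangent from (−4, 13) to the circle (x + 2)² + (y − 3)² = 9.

With centre O = (−2, 3), |OP|² = 104 and r² = 9.
The tangent meets the radius at right angles, so tangent² = |PO|² − r² = 104 − 9 = 95.

√95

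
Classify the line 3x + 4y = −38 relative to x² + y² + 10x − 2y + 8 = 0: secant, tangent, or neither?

Centre (−5, 1), r² = 18. Distance² from centre to line = (27)²/25 = 729/25.
Since d² > r², the line lies outside the circle.

neither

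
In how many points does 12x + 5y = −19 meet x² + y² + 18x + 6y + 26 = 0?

1

d² = (12·(−9) + 5·(−3) − (−19))²/169 = 64; r² = 64.
Since d² = r², the line is tangent.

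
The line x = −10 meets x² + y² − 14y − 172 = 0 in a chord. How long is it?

The line gives x = −10. Substituting into the circle:
y² − 14y − 72 = 0
y = 18 or y = −4, giving (−10, 18) and (−10, −4).
|(−10, 18) − (−10, −4)| = √((0)² + (22)²) = 22.

22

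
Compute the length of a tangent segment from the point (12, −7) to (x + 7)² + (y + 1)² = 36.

19

With centre O = (−7, −1), |OP|² = 397 and r² = 36.
By the tangent–radius right angle, tangent length = √(|PO|² − r²) = √361 = 19.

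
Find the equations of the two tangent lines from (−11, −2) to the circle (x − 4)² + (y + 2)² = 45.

x − 2y = −7 and x + 2y = −15

Write the tangent as mx − y + (−2 − m·(−11)) = 0 and set its distance from the centre to 3√5:
(15m − (0))² = 45(m² + 1)
4m² − 1 = 0, so m = 1/2 or m = −1/2.
Through (−11, −2) these give x − 2y = −7 and x + 2y = −15.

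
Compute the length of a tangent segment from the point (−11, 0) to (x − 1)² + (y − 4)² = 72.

2√22

Centre (1, 4), r² = 72. |PO|² = (−12)² + (−4)² = 160.
Power of the point: PT² = |PO|² − r² = 88, so PT = 2√22.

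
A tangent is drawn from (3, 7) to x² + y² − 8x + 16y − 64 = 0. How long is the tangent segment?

√82

The centre is (4, −8) and r = 12. The square of the distance from P to the centre is 1 + 225 = 226.
By the tangent–radius right angle, tangent length = √(|PO|² − r²) = √82.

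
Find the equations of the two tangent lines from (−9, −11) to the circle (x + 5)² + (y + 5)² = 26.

5x + y = −56 and x − 5y = 46

Let a tangent through (−9, −11) have slope m. Its distance from (−5, −5) must equal √26:
[m·(4) − (6)]² = 26(m² + 1)
5m² + 24m − 5 = 0, so m = −5 or m = 1/5.
With m = −5: 5x + y = −56. With m = 1/5: x − 5y = 46.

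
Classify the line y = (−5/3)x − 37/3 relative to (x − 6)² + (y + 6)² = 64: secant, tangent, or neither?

Substituting the line into the circle gives 34x² + 82x + 109 = 0.
Discriminant = (82)² − 4·34·(109) = −8100 < 0.
No real roots: the line does not meet the circle.

neither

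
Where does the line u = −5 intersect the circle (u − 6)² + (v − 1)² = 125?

(−5, −1) and (−5, 3)

The line gives u = −5. Substituting into the circle:
v² − 2v − 3 = 0
v = 3 or v = −1, giving (−5, 3) and (−5, −1).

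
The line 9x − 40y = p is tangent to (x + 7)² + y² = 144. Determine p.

p = −555 or p = 429

Tangency holds when the distance from the centre (−7, 0) to the line equals the radius 12:
|9·(−7) − 40·0 − p| / √1681 = 12
|p − (−63)| = 12·41, so p = 429 or p = −555.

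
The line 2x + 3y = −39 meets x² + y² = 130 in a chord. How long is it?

2√13

Express y = (−39 − 2x)/3 and substitute into the circle:
13x² + 156x + 351 = 0  ⟹  x² + 12x + 27 = 0
x = −3 or x = −9, giving (−3, −11) and (−9, −7).
|(−3, −11) − (−9, −7)| = √((6)² + (−4)²) = 2√13.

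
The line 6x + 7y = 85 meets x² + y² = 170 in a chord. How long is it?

2√85

Substitute y = (85 − 6x)/7:
85x² − 1020x − 1105 = 0  ⟹  x² − 12x − 13 = 0
x = 13 or x = −1, giving (13, 1) and (−1, 13).
Chord length = distance between (13, 1) and (−1, 13) = √340 = 2√85.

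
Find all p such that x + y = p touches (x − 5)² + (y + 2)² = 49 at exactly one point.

p = 3 ± 7√2

Tangency holds when the distance from the centre (5, −2) to the line equals the radius 7:
|1·5 + 1·(−2) − p| / √2 = 7
|p − (3)| = 7√2.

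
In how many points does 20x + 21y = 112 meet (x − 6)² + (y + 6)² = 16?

Substituting the line into the circle gives 841x² − 14812x + 65464 = 0.
Δ = 219395344 − 220220896 = −825552.
No real roots: the line does not meet the circle.

0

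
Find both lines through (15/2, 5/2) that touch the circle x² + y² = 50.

x + y = 10 and 7x − y = 50

Let a tangent through (15/2, 5/2) have slope m. Its distance from (0, 0) must equal 5√2:
[m·(−15/2) − (−5/2)]² = 50(m² + 1)
m² − 6m − 7 = 0, so m = −1 or m = 7.
Through (15/2, 5/2) these give x + y = 10 and 7x − y = 50.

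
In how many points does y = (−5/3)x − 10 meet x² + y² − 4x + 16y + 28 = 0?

Substituting the line into the circle gives 34x² + 24x − 288 = 0.
Discriminant = (24)² − 4·34·(−288) = 39744 > 0.
Two real roots: the line is a secant.

2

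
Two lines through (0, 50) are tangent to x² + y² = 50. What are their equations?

Let a tangent through (0, 50) have slope m. Its distance from (0, 0) must equal 5√2:
(0m − (−50))² = 50(m² + 1)
m² − 49 = 0, so m = −7 or m = 7.
With m = −7: 7x + y = 50. With m = 7: 7x − y = −50.

7x + y = 50 and 7x − y = −50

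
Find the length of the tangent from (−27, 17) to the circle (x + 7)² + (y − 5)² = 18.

The centre is (−7, 5) and r = 3√2. The square of the distance from P to the centre is 400 + 144 = 544.
The tangent meets the radius at right angles, so tangent² = |PO|² − r² = 544 − 18 = 526.

√526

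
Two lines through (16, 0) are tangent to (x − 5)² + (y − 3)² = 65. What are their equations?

7x + 4y = 112 and 4x − 7y = 64

Write the tangent as mx − y + (0 − m·(16)) = 0 and set its distance from the centre to √65:
[m·(−11) − (3)]² = 65(m² + 1)
28m² + 33m − 28 = 0, so m = −7/4 or m = 4/7.
With m = −7/4: 7x + 4y = 112. With m = 4/7: 4x − 7y = 64.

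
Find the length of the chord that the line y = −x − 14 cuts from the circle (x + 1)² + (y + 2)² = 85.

7√2

Substitute y = −x − 14:
2x² + 26x + 60 = 0  ⟹  x² + 13x + 30 = 0
x = −3 or x = −10, giving (−3, −11) and (−10, −4).
Chord length = distance between (−3, −11) and (−10, −4) = √98 = 7√2.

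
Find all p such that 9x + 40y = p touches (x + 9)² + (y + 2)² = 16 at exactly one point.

Tangency holds when the distance from the centre (−9, −2) to the line equals the radius 4:
|9·(−9) + 40·(−2) − p| / √1681 = 4
|p − (−161)| = 4·41, so p = 3 or p = −325.

p = −325 or p = 3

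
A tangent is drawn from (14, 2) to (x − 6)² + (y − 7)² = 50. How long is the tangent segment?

√39

With centre O = (6, 7), |OP|² = 89 and r² = 50.
By the tangent–radius right angle, tangent length = √(|PO|² − r²) = √39.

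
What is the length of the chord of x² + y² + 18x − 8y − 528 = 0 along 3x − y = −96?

The distance from (−9, 4) to the line is 65/√10, and r² = 625.
Chord = 2√(r² − d²) = 2·√(405/2) = 9√10.

9√10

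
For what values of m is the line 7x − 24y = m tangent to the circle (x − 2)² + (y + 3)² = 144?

Tangency holds when the distance from the centre (2, −3) to the line equals the radius 12:
|7·2 − 24·(−3) − m| / √625 = 12
|m − (86)| = 12·25, so m = 386 or m = −214.

m = −214 or m = 386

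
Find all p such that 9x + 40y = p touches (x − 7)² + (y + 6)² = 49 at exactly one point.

The line touches the circle iff its distance from (7, −6) is 7:
|9·7 + 40·(−6) − p| / √1681 = 7
|p − (−177)| = 7·41, so p = 110 or p = −464.

p = −464 or p = 110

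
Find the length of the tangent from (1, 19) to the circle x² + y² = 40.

With centre O = (0, 0), |OP|² = 362 and r² = 40.
The tangent meets the radius at right angles, so tangent² = |PO|² − r² = 362 − 40 = 322.

√322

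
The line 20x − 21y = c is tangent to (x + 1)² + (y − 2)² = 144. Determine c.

c = −410 or c = 286

For a tangent, require d(centre, line) = r = 12.
|20·(−1) − 21·2 − c| / √841 = 12
|c − (−62)| = 12·29, so c = 286 or c = −410.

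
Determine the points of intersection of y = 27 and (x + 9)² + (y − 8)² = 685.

(−27, 27) and (9, 27)

Express y = 27 and substitute into the circle:
x² + 18x − 243 = 0
x = 9 or x = −27, giving (9, 27) and (−27, 27).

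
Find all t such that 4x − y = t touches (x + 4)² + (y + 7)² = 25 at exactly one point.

Tangency holds when the distance from the centre (−4, −7) to the line equals the radius 5:
|4·(−4) − 1·(−7) − t| / √17 = 5
|t − (−9)| = 5√17.

t = −9 ± 5√17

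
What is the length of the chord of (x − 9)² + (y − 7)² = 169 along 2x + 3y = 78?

4√13

Centre (9, 7), r² = 169. Perpendicular distance d from centre to line = |−39| / √13 = 39/√13.
Chord = 2√(r² − d²) = 2·√(52) = 4√13.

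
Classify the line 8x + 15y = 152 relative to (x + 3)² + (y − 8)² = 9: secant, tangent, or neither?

neither

Centre (−3, 8), r² = 9. Distance² from centre to line = (−56)²/289 = 3136/289.
Since d² > r², the line lies outside the circle.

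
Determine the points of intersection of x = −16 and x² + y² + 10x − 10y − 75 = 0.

(−16, 3) and (−16, 7)

The line gives x = −16. Substituting into the circle:
y² − 10y + 21 = 0
y = 7 or y = 3, giving (−16, 7) and (−16, 3).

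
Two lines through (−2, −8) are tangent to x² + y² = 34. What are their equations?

3x − 5y = 34 and 5x + 3y = −34

Let a tangent through (−2, −8) have slope m. Its distance from (0, 0) must equal √34:
(2m − (8))² = 34(m² + 1)
15m² + 16m − 15 = 0, so m = 3/5 or m = −5/3.
Through (−2, −8) these give 3x − 5y = 34 and 5x + 3y = −34.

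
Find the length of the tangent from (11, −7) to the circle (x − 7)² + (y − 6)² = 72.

Centre (7, 6), r² = 72. |PO|² = (4)² + (−13)² = 185.
The tangent meets the radius at right angles, so tangent² = |PO|² − r² = 185 − 72 = 113.

√113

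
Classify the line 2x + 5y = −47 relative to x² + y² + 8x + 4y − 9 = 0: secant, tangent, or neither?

tangent

Centre (−4, −2), r² = 29. Distance² from centre to line = (29)²/29 = 29.
Since d² = r², the line is tangent.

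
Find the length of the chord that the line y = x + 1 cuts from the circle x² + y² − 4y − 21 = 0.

Centre (0, 2), r² = 25. Perpendicular distance d from centre to line = |−1| / √2 = 1/√2.
Half the chord is √(r² − d²) = √(49/2), so the full chord is 7√2.

7√2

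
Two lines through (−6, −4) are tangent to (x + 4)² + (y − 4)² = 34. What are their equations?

A line y − (−4) = m(x − (−6)) is tangent when its distance from (−4, 4) is √34:
(2m − (8))² = 34(m² + 1)
15m² + 16m − 15 = 0, so m = 3/5 or m = −5/3.
Through (−6, −4) these give 3x − 5y = 2 and 5x + 3y = −42.

3x − 5y = 2 and 5x + 3y = −42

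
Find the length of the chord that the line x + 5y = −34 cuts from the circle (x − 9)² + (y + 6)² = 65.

3√26

Express y = (−34 − x)/5 and substitute into the circle:
26x² − 442x + 416 = 0  ⟹  x² − 17x + 16 = 0
x = 16 or x = 1, giving (16, −10) and (1, −7).
Chord length = distance between (16, −10) and (1, −7) = √234 = 3√26.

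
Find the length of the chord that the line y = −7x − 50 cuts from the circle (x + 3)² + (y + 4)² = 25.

5√2

Centre (−3, −4), r² = 25. Perpendicular distance d from centre to line = |25| / √50 = 25/√50.
Chord = 2√(r² − d²) = 2·√(25/2) = 5√2.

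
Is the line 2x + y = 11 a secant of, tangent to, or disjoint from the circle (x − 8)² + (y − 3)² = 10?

disjoint

d² = (2·8 + 1·3 − (11))²/5 = 64/5; r² = 10.
Since d² > r², the line lies outside the circle.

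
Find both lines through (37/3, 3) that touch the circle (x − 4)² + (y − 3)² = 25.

3x + 4y = 49 and 3x − 4y = 25

A line y − (3) = m(x − (37/3)) is tangent when its distance from (4, 3) is 5:
[m·(−25/3) − (0)]² = 25(m² + 1)
16m² − 9 = 0, so m = −3/4 or m = 3/4.
With m = −3/4: 3x + 4y = 49. With m = 3/4: 3x − 4y = 25.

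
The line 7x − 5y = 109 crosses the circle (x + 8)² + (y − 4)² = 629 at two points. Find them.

(2, −19) and (17, 2)

Express y = (−109 + 7x)/5 and substitute into the circle:
74x² − 1406x + 2516 = 0  ⟹  x² − 19x + 34 = 0
x = 17 or x = 2, giving (17, 2) and (2, −19).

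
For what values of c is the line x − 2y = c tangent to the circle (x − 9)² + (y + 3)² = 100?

c = 15 ± 10√5

Tangency holds when the distance from the centre (9, −3) to the line equals the radius 10:
|1·9 − 2·(−3) − c| / √5 = 10
|c − (15)| = 10√5.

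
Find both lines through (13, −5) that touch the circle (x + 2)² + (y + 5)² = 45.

x + 2y = 3 and x − 2y = 23

A line y − (−5) = m(x − (13)) is tangent when its distance from (−2, −5) is 3√5:
[m·(−15) − (0)]² = 45(m² + 1)
4m² − 1 = 0, so m = −1/2 or m = 1/2.
Through (13, −5) these give x + 2y = 3 and x − 2y = 23.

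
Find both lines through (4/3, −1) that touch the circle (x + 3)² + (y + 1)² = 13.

3x + 2y = 2 and 3x − 2y = 6

A line y − (−1) = m(x − (4/3)) is tangent when its distance from (−3, −1) is √13:
[m·(−13/3) − (0)]² = 13(m² + 1)
4m² − 9 = 0, so m = −3/2 or m = 3/2.
With m = −3/2: 3x + 2y = 2. With m = 3/2: 3x − 2y = 6.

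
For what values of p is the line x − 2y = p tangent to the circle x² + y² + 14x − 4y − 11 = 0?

Tangency holds when the distance from the centre (−7, 2) to the line equals the radius 8:
|1·(−7) − 2·2 − p| / √5 = 8
|p − (−11)| = 8√5.

p = −11 ± 8√5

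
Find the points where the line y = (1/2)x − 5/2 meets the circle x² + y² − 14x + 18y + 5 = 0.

Express y = (−5 + x)/2 and substitute into the circle:
5x² − 30x − 135 = 0  ⟹  x² − 6x − 27 = 0
x = 9 or x = −3, giving (9, 2) and (−3, −4).

(−3, −4) and (9, 2)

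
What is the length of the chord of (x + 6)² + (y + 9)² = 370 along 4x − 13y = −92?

2√185

Centre (−6, −9), r² = 370. Perpendicular distance d from centre to line = |185| / √185 = 185/√185.
Chord = 2√(r² − d²) = 2·√(185) = 2√185.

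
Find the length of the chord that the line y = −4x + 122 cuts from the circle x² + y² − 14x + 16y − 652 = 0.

Centre (7, −8), r² = 765. Perpendicular distance d from centre to line = |−102| / √17 = 102/√17.
Chord = 2√(r² − d²) = 2·√(153) = 6√17.

6√17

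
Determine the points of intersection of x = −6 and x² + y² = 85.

The line gives x = −6. Substituting into the circle:
y² − 49 = 0
y = 7 or y = −7, giving (−6, 7) and (−6, −7).

(−6, −7) and (−6, 7)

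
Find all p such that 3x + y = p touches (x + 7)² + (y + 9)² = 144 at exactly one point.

The line touches the circle iff its distance from (−7, −9) is 12:
|3·(−7) + 1·(−9) − p| / √10 = 12
|p − (−30)| = 12√10.

p = −30 ± 12√10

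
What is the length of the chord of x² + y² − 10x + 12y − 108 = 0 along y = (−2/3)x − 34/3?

6√13

The distance from (5, −6) to the line is 26/√13, and r² = 169.
Chord = 2√(r² − d²) = 2·√(117) = 6√13.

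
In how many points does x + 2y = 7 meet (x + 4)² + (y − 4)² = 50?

Substituting the line into the circle gives 5x² + 34x − 135 = 0.
Δ = 1156 − (−2700) = 3856.
Two real roots: the line is a secant.

2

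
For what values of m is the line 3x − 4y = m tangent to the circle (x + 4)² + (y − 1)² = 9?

The line touches the circle iff its distance from (−4, 1) is 3:
|3·(−4) − 4·1 − m| / √25 = 3
|m − (−16)| = 3·5, so m = −1 or m = −31.

m = −31 or m = −1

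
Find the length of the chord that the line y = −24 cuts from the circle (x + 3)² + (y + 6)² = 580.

From the line, y = −24. Substituting:
x² + 6x − 247 = 0
x = 13 or x = −19, giving (13, −24) and (−19, −24).
|(13, −24) − (−19, −24)| = √((32)² + (0)²) = 32.

32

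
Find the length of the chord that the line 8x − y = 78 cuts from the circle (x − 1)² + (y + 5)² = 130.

Substitute y = 8x − 78:
65x² − 1170x + 5200 = 0  ⟹  x² − 18x + 80 = 0
x = 10 or x = 8, giving (10, 2) and (8, −14).
|(10, 2) − (8, −14)| = √((2)² + (16)²) = 2√65.

2√65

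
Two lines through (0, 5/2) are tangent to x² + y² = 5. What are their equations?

x − 2y = −5 and x + 2y = 5

Let a tangent through (0, 5/2) have slope m. Its distance from (0, 0) must equal √5:
(0m − (−5/2))² = 5(m² + 1)
4m² − 1 = 0, so m = 1/2 or m = −1/2.
With m = 1/2: x − 2y = −5. With m = −1/2: x + 2y = 5.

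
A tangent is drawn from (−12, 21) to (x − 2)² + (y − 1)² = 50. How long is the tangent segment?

√546

The centre is (2, 1) and r = 5√2. The square of the distance from P to the centre is 196 + 400 = 596.
Power of the point: PT² = |PO|² − r² = 546, so PT = √546.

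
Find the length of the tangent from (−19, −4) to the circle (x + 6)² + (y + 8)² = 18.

√167

The centre is (−6, −8) and r = 3√2. The square of the distance from P to the centre is 169 + 16 = 185.
Power of the point: PT² = |PO|² − r² = 167, so PT = √167.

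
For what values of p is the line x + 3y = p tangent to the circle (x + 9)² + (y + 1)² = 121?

For a tangent, require d(centre, line) = r = 11.
|1·(−9) + 3·(−1) − p| / √10 = 11
|p − (−12)| = 11√10.

p = −12 ± 11√10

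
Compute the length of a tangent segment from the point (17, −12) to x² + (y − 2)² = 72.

√413

The centre is (0, 2) and r = 6√2. The square of the distance from P to the centre is 289 + 196 = 485.
Power of the point: PT² = |PO|² − r² = 413, so PT = √413.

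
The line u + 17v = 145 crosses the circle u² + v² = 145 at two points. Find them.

(−8, 9) and (9, 8)

Express v = (145 − u)/17 and substitute into the circle:
290u² − 290u − 20880 = 0  ⟹  u² − u − 72 = 0
u = 9 or u = −8, giving (9, 8) and (−8, 9).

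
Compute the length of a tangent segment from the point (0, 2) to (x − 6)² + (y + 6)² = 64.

6

With centre O = (6, −6), |OP|² = 100 and r² = 64.
Power of the point: PT² = |PO|² − r² = 36, so PT = 6.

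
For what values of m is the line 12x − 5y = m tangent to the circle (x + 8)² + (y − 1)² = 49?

m = −192 or m = −10

For a tangent, require d(centre, line) = r = 7.
|12·(−8) − 5·1 − m| / √169 = 7
|m − (−101)| = 7·13, so m = −10 or m = −192.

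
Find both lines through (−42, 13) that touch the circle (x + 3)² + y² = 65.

x + 8y = 62 and 4x + 7y = −77

Write the tangent as mx − y + (13 − m·(−42)) = 0 and set its distance from the centre to √65:
(39m − (−13))² = 65(m² + 1)
56m² + 39m + 4 = 0, so m = −1/8 or m = −4/7.
Through (−42, 13) these give x + 8y = 62 and 4x + 7y = −77.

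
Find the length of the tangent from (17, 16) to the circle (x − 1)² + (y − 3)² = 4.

√421

The centre is (1, 3) and r = 2. The square of the distance from P to the centre is 256 + 169 = 425.
Power of the point: PT² = |PO|² − r² = 421, so PT = √421.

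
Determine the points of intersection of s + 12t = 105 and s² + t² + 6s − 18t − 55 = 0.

Express t = (105 − s)/12 and substitute into the circle:
145s² + 870s − 19575 = 0  ⟹  s² + 6s − 135 = 0
s = 9 or s = −15, giving (9, 8) and (−15, 10).

(−15, 10) and (9, 8)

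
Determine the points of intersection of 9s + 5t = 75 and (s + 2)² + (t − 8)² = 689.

(−10, 33) and (15, −12)

Express t = (75 − 9s)/5 and substitute into the circle:
106s² − 530s − 15900 = 0  ⟹  s² − 5s − 150 = 0
s = 15 or s = −10, giving (15, −12) and (−10, 33).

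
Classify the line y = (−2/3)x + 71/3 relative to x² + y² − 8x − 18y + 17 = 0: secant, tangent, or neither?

Centre (4, 9), r² = 80. Distance² from centre to line = (−36)²/13 = 1296/13.
Since d² > r², the line lies outside the circle.

neither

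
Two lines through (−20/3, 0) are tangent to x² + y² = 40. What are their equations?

3x + y = −20 and 3x − y = −20

Let a tangent through (−20/3, 0) have slope m. Its distance from (0, 0) must equal 2√10:
[m·(20/3) − (0)]² = 40(m² + 1)
m² − 9 = 0, so m = −3 or m = 3.
Through (−20/3, 0) these give 3x + y = −20 and 3x − y = −20.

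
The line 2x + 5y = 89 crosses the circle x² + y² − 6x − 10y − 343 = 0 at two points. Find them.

Substitute y = (89 − 2x)/5:
29x² − 406x − 5104 = 0  ⟹  x² − 14x − 176 = 0
x = 22 or x = −8, giving (22, 9) and (−8, 21).

(−8, 21) and (22, 9)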